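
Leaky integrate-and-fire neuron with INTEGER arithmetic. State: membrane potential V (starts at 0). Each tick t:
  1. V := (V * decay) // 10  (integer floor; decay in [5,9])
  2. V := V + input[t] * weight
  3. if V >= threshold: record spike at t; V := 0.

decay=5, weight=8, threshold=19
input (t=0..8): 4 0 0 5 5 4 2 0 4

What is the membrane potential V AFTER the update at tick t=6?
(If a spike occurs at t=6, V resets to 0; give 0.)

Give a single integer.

t=0: input=4 -> V=0 FIRE
t=1: input=0 -> V=0
t=2: input=0 -> V=0
t=3: input=5 -> V=0 FIRE
t=4: input=5 -> V=0 FIRE
t=5: input=4 -> V=0 FIRE
t=6: input=2 -> V=16
t=7: input=0 -> V=8
t=8: input=4 -> V=0 FIRE

Answer: 16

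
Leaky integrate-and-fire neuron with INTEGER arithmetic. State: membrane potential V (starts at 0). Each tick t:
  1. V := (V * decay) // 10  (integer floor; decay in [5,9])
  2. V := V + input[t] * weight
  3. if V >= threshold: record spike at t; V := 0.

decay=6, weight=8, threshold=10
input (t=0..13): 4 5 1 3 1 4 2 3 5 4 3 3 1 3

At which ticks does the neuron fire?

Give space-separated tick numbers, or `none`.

t=0: input=4 -> V=0 FIRE
t=1: input=5 -> V=0 FIRE
t=2: input=1 -> V=8
t=3: input=3 -> V=0 FIRE
t=4: input=1 -> V=8
t=5: input=4 -> V=0 FIRE
t=6: input=2 -> V=0 FIRE
t=7: input=3 -> V=0 FIRE
t=8: input=5 -> V=0 FIRE
t=9: input=4 -> V=0 FIRE
t=10: input=3 -> V=0 FIRE
t=11: input=3 -> V=0 FIRE
t=12: input=1 -> V=8
t=13: input=3 -> V=0 FIRE

Answer: 0 1 3 5 6 7 8 9 10 11 13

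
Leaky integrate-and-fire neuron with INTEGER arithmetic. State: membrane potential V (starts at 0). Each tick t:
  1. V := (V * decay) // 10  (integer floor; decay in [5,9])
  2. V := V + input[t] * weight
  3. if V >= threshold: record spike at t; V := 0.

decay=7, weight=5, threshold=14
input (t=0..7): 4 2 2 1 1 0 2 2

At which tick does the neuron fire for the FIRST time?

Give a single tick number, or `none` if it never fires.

t=0: input=4 -> V=0 FIRE
t=1: input=2 -> V=10
t=2: input=2 -> V=0 FIRE
t=3: input=1 -> V=5
t=4: input=1 -> V=8
t=5: input=0 -> V=5
t=6: input=2 -> V=13
t=7: input=2 -> V=0 FIRE

Answer: 0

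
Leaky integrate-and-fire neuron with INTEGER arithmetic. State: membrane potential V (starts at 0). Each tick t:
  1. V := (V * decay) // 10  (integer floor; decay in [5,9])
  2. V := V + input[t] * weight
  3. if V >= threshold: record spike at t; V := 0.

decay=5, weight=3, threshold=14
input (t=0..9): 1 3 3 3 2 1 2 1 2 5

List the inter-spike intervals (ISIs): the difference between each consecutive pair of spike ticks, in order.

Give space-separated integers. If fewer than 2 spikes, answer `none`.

Answer: 7

Derivation:
t=0: input=1 -> V=3
t=1: input=3 -> V=10
t=2: input=3 -> V=0 FIRE
t=3: input=3 -> V=9
t=4: input=2 -> V=10
t=5: input=1 -> V=8
t=6: input=2 -> V=10
t=7: input=1 -> V=8
t=8: input=2 -> V=10
t=9: input=5 -> V=0 FIRE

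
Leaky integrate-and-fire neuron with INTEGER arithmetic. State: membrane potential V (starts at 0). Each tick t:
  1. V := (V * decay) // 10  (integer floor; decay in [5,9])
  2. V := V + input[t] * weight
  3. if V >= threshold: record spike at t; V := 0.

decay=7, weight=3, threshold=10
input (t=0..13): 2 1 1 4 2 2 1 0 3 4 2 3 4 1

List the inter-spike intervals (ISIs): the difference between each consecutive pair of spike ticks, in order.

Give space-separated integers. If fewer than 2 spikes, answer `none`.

t=0: input=2 -> V=6
t=1: input=1 -> V=7
t=2: input=1 -> V=7
t=3: input=4 -> V=0 FIRE
t=4: input=2 -> V=6
t=5: input=2 -> V=0 FIRE
t=6: input=1 -> V=3
t=7: input=0 -> V=2
t=8: input=3 -> V=0 FIRE
t=9: input=4 -> V=0 FIRE
t=10: input=2 -> V=6
t=11: input=3 -> V=0 FIRE
t=12: input=4 -> V=0 FIRE
t=13: input=1 -> V=3

Answer: 2 3 1 2 1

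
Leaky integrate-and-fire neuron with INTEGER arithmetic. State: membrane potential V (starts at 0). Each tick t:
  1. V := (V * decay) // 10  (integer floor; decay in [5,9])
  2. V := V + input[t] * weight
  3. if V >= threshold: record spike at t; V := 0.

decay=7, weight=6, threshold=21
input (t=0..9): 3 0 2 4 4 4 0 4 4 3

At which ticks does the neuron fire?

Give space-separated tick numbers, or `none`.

t=0: input=3 -> V=18
t=1: input=0 -> V=12
t=2: input=2 -> V=20
t=3: input=4 -> V=0 FIRE
t=4: input=4 -> V=0 FIRE
t=5: input=4 -> V=0 FIRE
t=6: input=0 -> V=0
t=7: input=4 -> V=0 FIRE
t=8: input=4 -> V=0 FIRE
t=9: input=3 -> V=18

Answer: 3 4 5 7 8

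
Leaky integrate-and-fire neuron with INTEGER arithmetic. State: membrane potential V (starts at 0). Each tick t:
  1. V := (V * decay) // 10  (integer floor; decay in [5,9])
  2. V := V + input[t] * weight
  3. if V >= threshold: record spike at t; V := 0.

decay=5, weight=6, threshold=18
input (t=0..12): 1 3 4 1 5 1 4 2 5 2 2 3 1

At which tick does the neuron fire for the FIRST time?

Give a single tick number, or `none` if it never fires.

Answer: 1

Derivation:
t=0: input=1 -> V=6
t=1: input=3 -> V=0 FIRE
t=2: input=4 -> V=0 FIRE
t=3: input=1 -> V=6
t=4: input=5 -> V=0 FIRE
t=5: input=1 -> V=6
t=6: input=4 -> V=0 FIRE
t=7: input=2 -> V=12
t=8: input=5 -> V=0 FIRE
t=9: input=2 -> V=12
t=10: input=2 -> V=0 FIRE
t=11: input=3 -> V=0 FIRE
t=12: input=1 -> V=6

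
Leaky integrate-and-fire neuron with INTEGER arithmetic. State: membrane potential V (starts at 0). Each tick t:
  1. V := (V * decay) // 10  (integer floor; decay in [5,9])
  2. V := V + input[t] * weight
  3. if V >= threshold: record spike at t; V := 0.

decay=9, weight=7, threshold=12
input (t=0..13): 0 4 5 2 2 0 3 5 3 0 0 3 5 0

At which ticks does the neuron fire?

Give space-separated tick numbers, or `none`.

Answer: 1 2 3 4 6 7 8 11 12

Derivation:
t=0: input=0 -> V=0
t=1: input=4 -> V=0 FIRE
t=2: input=5 -> V=0 FIRE
t=3: input=2 -> V=0 FIRE
t=4: input=2 -> V=0 FIRE
t=5: input=0 -> V=0
t=6: input=3 -> V=0 FIRE
t=7: input=5 -> V=0 FIRE
t=8: input=3 -> V=0 FIRE
t=9: input=0 -> V=0
t=10: input=0 -> V=0
t=11: input=3 -> V=0 FIRE
t=12: input=5 -> V=0 FIRE
t=13: input=0 -> V=0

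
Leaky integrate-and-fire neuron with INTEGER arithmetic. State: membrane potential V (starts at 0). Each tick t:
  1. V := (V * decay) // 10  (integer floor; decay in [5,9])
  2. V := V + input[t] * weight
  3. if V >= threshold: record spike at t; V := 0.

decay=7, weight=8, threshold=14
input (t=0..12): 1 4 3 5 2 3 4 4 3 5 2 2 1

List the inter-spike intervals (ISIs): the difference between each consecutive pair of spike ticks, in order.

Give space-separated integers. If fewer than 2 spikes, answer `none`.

Answer: 1 1 1 1 1 1 1 1 1 1

Derivation:
t=0: input=1 -> V=8
t=1: input=4 -> V=0 FIRE
t=2: input=3 -> V=0 FIRE
t=3: input=5 -> V=0 FIRE
t=4: input=2 -> V=0 FIRE
t=5: input=3 -> V=0 FIRE
t=6: input=4 -> V=0 FIRE
t=7: input=4 -> V=0 FIRE
t=8: input=3 -> V=0 FIRE
t=9: input=5 -> V=0 FIRE
t=10: input=2 -> V=0 FIRE
t=11: input=2 -> V=0 FIRE
t=12: input=1 -> V=8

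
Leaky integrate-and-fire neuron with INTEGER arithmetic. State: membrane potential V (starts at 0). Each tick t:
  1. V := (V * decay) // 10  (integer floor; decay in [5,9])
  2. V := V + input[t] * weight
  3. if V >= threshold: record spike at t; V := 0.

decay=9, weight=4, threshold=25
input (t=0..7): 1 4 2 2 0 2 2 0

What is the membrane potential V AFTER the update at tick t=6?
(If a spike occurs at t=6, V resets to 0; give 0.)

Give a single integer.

Answer: 20

Derivation:
t=0: input=1 -> V=4
t=1: input=4 -> V=19
t=2: input=2 -> V=0 FIRE
t=3: input=2 -> V=8
t=4: input=0 -> V=7
t=5: input=2 -> V=14
t=6: input=2 -> V=20
t=7: input=0 -> V=18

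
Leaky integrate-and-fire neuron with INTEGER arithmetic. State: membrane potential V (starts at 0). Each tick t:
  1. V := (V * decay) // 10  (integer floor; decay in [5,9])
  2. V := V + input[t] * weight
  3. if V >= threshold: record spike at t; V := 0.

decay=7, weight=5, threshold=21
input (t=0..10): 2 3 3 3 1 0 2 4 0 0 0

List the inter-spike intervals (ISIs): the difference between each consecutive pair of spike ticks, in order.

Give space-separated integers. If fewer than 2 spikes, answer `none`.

Answer: 2 4

Derivation:
t=0: input=2 -> V=10
t=1: input=3 -> V=0 FIRE
t=2: input=3 -> V=15
t=3: input=3 -> V=0 FIRE
t=4: input=1 -> V=5
t=5: input=0 -> V=3
t=6: input=2 -> V=12
t=7: input=4 -> V=0 FIRE
t=8: input=0 -> V=0
t=9: input=0 -> V=0
t=10: input=0 -> V=0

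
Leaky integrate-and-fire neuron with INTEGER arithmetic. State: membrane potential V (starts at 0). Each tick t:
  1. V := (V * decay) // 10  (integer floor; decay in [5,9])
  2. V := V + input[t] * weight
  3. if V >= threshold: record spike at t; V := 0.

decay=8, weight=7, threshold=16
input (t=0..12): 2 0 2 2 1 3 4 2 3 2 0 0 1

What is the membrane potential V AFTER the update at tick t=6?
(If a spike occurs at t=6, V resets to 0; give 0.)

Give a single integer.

t=0: input=2 -> V=14
t=1: input=0 -> V=11
t=2: input=2 -> V=0 FIRE
t=3: input=2 -> V=14
t=4: input=1 -> V=0 FIRE
t=5: input=3 -> V=0 FIRE
t=6: input=4 -> V=0 FIRE
t=7: input=2 -> V=14
t=8: input=3 -> V=0 FIRE
t=9: input=2 -> V=14
t=10: input=0 -> V=11
t=11: input=0 -> V=8
t=12: input=1 -> V=13

Answer: 0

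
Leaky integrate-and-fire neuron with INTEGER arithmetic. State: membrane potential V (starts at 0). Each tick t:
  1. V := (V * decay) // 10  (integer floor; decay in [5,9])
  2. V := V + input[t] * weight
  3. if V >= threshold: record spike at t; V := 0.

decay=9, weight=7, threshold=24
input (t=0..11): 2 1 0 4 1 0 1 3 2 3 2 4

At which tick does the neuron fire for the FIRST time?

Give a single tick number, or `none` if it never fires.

t=0: input=2 -> V=14
t=1: input=1 -> V=19
t=2: input=0 -> V=17
t=3: input=4 -> V=0 FIRE
t=4: input=1 -> V=7
t=5: input=0 -> V=6
t=6: input=1 -> V=12
t=7: input=3 -> V=0 FIRE
t=8: input=2 -> V=14
t=9: input=3 -> V=0 FIRE
t=10: input=2 -> V=14
t=11: input=4 -> V=0 FIRE

Answer: 3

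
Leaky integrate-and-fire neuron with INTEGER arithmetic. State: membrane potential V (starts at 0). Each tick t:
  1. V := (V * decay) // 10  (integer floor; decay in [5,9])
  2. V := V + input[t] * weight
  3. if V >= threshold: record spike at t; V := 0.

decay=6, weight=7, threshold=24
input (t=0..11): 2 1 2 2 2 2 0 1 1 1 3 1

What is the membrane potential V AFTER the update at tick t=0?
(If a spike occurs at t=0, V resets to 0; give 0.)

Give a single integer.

t=0: input=2 -> V=14
t=1: input=1 -> V=15
t=2: input=2 -> V=23
t=3: input=2 -> V=0 FIRE
t=4: input=2 -> V=14
t=5: input=2 -> V=22
t=6: input=0 -> V=13
t=7: input=1 -> V=14
t=8: input=1 -> V=15
t=9: input=1 -> V=16
t=10: input=3 -> V=0 FIRE
t=11: input=1 -> V=7

Answer: 14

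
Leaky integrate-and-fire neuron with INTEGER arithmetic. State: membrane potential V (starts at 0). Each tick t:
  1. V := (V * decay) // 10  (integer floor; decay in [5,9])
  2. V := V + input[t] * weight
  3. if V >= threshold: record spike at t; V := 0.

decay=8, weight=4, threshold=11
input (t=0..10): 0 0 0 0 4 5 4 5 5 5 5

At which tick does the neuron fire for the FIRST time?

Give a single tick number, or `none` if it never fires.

t=0: input=0 -> V=0
t=1: input=0 -> V=0
t=2: input=0 -> V=0
t=3: input=0 -> V=0
t=4: input=4 -> V=0 FIRE
t=5: input=5 -> V=0 FIRE
t=6: input=4 -> V=0 FIRE
t=7: input=5 -> V=0 FIRE
t=8: input=5 -> V=0 FIRE
t=9: input=5 -> V=0 FIRE
t=10: input=5 -> V=0 FIRE

Answer: 4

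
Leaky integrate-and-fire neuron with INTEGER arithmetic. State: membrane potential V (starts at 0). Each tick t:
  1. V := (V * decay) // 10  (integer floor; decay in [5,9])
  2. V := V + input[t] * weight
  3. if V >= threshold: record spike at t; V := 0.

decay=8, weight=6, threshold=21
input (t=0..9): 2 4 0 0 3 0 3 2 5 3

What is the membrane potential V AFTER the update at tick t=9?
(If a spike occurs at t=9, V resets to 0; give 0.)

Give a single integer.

t=0: input=2 -> V=12
t=1: input=4 -> V=0 FIRE
t=2: input=0 -> V=0
t=3: input=0 -> V=0
t=4: input=3 -> V=18
t=5: input=0 -> V=14
t=6: input=3 -> V=0 FIRE
t=7: input=2 -> V=12
t=8: input=5 -> V=0 FIRE
t=9: input=3 -> V=18

Answer: 18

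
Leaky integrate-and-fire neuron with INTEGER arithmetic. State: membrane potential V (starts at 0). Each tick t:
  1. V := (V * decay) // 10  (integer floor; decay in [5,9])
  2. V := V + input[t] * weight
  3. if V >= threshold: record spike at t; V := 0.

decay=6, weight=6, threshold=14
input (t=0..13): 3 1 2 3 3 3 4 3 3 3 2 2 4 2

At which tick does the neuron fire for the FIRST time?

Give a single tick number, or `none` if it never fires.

Answer: 0

Derivation:
t=0: input=3 -> V=0 FIRE
t=1: input=1 -> V=6
t=2: input=2 -> V=0 FIRE
t=3: input=3 -> V=0 FIRE
t=4: input=3 -> V=0 FIRE
t=5: input=3 -> V=0 FIRE
t=6: input=4 -> V=0 FIRE
t=7: input=3 -> V=0 FIRE
t=8: input=3 -> V=0 FIRE
t=9: input=3 -> V=0 FIRE
t=10: input=2 -> V=12
t=11: input=2 -> V=0 FIRE
t=12: input=4 -> V=0 FIRE
t=13: input=2 -> V=12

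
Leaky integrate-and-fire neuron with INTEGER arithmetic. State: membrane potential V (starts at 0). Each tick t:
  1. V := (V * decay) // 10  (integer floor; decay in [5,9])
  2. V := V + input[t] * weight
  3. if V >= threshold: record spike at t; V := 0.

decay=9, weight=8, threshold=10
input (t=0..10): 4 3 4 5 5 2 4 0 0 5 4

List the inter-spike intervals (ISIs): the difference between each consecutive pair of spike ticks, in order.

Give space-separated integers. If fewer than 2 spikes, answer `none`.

t=0: input=4 -> V=0 FIRE
t=1: input=3 -> V=0 FIRE
t=2: input=4 -> V=0 FIRE
t=3: input=5 -> V=0 FIRE
t=4: input=5 -> V=0 FIRE
t=5: input=2 -> V=0 FIRE
t=6: input=4 -> V=0 FIRE
t=7: input=0 -> V=0
t=8: input=0 -> V=0
t=9: input=5 -> V=0 FIRE
t=10: input=4 -> V=0 FIRE

Answer: 1 1 1 1 1 1 3 1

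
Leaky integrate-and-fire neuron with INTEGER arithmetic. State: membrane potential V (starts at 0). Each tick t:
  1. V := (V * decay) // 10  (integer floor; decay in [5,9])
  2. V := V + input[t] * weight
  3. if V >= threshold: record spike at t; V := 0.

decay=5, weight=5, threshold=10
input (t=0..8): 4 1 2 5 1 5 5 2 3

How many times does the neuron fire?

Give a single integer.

t=0: input=4 -> V=0 FIRE
t=1: input=1 -> V=5
t=2: input=2 -> V=0 FIRE
t=3: input=5 -> V=0 FIRE
t=4: input=1 -> V=5
t=5: input=5 -> V=0 FIRE
t=6: input=5 -> V=0 FIRE
t=7: input=2 -> V=0 FIRE
t=8: input=3 -> V=0 FIRE

Answer: 7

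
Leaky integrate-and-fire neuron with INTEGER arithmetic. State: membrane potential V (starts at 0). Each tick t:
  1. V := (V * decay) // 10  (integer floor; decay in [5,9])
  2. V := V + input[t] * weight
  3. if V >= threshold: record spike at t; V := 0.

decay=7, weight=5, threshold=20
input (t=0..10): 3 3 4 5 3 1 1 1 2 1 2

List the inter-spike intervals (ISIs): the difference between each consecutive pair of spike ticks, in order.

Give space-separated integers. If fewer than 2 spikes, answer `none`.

t=0: input=3 -> V=15
t=1: input=3 -> V=0 FIRE
t=2: input=4 -> V=0 FIRE
t=3: input=5 -> V=0 FIRE
t=4: input=3 -> V=15
t=5: input=1 -> V=15
t=6: input=1 -> V=15
t=7: input=1 -> V=15
t=8: input=2 -> V=0 FIRE
t=9: input=1 -> V=5
t=10: input=2 -> V=13

Answer: 1 1 5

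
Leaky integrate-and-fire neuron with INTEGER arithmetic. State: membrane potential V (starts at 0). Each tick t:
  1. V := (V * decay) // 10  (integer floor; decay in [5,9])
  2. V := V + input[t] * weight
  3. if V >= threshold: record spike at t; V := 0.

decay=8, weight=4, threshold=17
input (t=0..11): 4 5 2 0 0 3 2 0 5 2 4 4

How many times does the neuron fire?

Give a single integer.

Answer: 4

Derivation:
t=0: input=4 -> V=16
t=1: input=5 -> V=0 FIRE
t=2: input=2 -> V=8
t=3: input=0 -> V=6
t=4: input=0 -> V=4
t=5: input=3 -> V=15
t=6: input=2 -> V=0 FIRE
t=7: input=0 -> V=0
t=8: input=5 -> V=0 FIRE
t=9: input=2 -> V=8
t=10: input=4 -> V=0 FIRE
t=11: input=4 -> V=16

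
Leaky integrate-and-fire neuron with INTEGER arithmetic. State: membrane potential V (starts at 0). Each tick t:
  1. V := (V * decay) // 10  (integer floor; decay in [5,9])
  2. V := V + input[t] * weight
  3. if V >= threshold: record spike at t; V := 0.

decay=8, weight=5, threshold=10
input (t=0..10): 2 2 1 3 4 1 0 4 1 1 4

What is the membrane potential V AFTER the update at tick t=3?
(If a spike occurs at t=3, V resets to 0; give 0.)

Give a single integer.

t=0: input=2 -> V=0 FIRE
t=1: input=2 -> V=0 FIRE
t=2: input=1 -> V=5
t=3: input=3 -> V=0 FIRE
t=4: input=4 -> V=0 FIRE
t=5: input=1 -> V=5
t=6: input=0 -> V=4
t=7: input=4 -> V=0 FIRE
t=8: input=1 -> V=5
t=9: input=1 -> V=9
t=10: input=4 -> V=0 FIRE

Answer: 0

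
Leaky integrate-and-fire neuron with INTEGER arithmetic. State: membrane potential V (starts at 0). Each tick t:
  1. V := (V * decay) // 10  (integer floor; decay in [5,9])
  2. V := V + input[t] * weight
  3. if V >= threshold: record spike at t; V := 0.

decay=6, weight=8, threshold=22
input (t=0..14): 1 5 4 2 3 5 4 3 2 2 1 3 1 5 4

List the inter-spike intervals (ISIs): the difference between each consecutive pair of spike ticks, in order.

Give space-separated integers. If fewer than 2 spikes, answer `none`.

Answer: 1 2 1 1 1 2 2 2 1

Derivation:
t=0: input=1 -> V=8
t=1: input=5 -> V=0 FIRE
t=2: input=4 -> V=0 FIRE
t=3: input=2 -> V=16
t=4: input=3 -> V=0 FIRE
t=5: input=5 -> V=0 FIRE
t=6: input=4 -> V=0 FIRE
t=7: input=3 -> V=0 FIRE
t=8: input=2 -> V=16
t=9: input=2 -> V=0 FIRE
t=10: input=1 -> V=8
t=11: input=3 -> V=0 FIRE
t=12: input=1 -> V=8
t=13: input=5 -> V=0 FIRE
t=14: input=4 -> V=0 FIRE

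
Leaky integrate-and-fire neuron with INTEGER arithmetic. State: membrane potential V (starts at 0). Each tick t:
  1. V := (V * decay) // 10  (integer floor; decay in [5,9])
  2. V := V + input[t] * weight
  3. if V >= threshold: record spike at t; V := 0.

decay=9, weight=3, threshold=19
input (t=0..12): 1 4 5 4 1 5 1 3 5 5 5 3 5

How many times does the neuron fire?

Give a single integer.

Answer: 5

Derivation:
t=0: input=1 -> V=3
t=1: input=4 -> V=14
t=2: input=5 -> V=0 FIRE
t=3: input=4 -> V=12
t=4: input=1 -> V=13
t=5: input=5 -> V=0 FIRE
t=6: input=1 -> V=3
t=7: input=3 -> V=11
t=8: input=5 -> V=0 FIRE
t=9: input=5 -> V=15
t=10: input=5 -> V=0 FIRE
t=11: input=3 -> V=9
t=12: input=5 -> V=0 FIRE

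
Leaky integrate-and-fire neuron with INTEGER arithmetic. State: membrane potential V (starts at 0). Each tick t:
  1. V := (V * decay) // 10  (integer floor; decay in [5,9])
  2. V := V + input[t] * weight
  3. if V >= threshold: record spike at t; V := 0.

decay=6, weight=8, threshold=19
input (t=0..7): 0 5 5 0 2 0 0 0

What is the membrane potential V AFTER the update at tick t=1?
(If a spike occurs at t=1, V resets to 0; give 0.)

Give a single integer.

t=0: input=0 -> V=0
t=1: input=5 -> V=0 FIRE
t=2: input=5 -> V=0 FIRE
t=3: input=0 -> V=0
t=4: input=2 -> V=16
t=5: input=0 -> V=9
t=6: input=0 -> V=5
t=7: input=0 -> V=3

Answer: 0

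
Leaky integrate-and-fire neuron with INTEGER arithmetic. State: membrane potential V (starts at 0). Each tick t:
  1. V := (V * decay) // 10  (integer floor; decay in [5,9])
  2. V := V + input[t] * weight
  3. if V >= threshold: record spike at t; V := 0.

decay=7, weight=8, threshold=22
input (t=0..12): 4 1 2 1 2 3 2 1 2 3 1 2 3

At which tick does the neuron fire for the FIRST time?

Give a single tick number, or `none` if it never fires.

t=0: input=4 -> V=0 FIRE
t=1: input=1 -> V=8
t=2: input=2 -> V=21
t=3: input=1 -> V=0 FIRE
t=4: input=2 -> V=16
t=5: input=3 -> V=0 FIRE
t=6: input=2 -> V=16
t=7: input=1 -> V=19
t=8: input=2 -> V=0 FIRE
t=9: input=3 -> V=0 FIRE
t=10: input=1 -> V=8
t=11: input=2 -> V=21
t=12: input=3 -> V=0 FIRE

Answer: 0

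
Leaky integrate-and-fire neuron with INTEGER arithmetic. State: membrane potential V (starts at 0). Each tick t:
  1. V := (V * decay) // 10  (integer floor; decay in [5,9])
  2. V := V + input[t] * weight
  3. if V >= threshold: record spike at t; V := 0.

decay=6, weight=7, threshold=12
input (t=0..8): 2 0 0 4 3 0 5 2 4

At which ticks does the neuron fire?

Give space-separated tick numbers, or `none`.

t=0: input=2 -> V=0 FIRE
t=1: input=0 -> V=0
t=2: input=0 -> V=0
t=3: input=4 -> V=0 FIRE
t=4: input=3 -> V=0 FIRE
t=5: input=0 -> V=0
t=6: input=5 -> V=0 FIRE
t=7: input=2 -> V=0 FIRE
t=8: input=4 -> V=0 FIRE

Answer: 0 3 4 6 7 8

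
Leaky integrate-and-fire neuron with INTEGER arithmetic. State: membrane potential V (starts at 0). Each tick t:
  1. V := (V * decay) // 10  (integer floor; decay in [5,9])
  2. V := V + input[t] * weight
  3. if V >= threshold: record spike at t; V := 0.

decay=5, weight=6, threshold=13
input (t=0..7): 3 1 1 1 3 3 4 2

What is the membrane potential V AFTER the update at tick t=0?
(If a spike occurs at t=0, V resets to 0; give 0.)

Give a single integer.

t=0: input=3 -> V=0 FIRE
t=1: input=1 -> V=6
t=2: input=1 -> V=9
t=3: input=1 -> V=10
t=4: input=3 -> V=0 FIRE
t=5: input=3 -> V=0 FIRE
t=6: input=4 -> V=0 FIRE
t=7: input=2 -> V=12

Answer: 0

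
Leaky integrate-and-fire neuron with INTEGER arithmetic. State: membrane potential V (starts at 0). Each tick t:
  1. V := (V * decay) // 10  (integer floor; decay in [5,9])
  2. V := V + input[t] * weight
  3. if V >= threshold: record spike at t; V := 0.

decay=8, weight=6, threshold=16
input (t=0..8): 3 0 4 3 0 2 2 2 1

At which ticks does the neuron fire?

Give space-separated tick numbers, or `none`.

Answer: 0 2 3 6

Derivation:
t=0: input=3 -> V=0 FIRE
t=1: input=0 -> V=0
t=2: input=4 -> V=0 FIRE
t=3: input=3 -> V=0 FIRE
t=4: input=0 -> V=0
t=5: input=2 -> V=12
t=6: input=2 -> V=0 FIRE
t=7: input=2 -> V=12
t=8: input=1 -> V=15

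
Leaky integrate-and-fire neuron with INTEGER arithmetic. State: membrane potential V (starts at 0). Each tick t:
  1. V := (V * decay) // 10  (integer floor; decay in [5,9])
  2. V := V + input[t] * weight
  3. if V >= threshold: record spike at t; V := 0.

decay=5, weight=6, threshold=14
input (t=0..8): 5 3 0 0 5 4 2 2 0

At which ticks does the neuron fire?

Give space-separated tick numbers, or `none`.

Answer: 0 1 4 5 7

Derivation:
t=0: input=5 -> V=0 FIRE
t=1: input=3 -> V=0 FIRE
t=2: input=0 -> V=0
t=3: input=0 -> V=0
t=4: input=5 -> V=0 FIRE
t=5: input=4 -> V=0 FIRE
t=6: input=2 -> V=12
t=7: input=2 -> V=0 FIRE
t=8: input=0 -> V=0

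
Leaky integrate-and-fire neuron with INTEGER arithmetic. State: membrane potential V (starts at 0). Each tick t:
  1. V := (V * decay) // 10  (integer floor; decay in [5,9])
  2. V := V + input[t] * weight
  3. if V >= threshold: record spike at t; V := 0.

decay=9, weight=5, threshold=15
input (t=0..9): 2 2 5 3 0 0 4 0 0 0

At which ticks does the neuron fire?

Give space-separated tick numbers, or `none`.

t=0: input=2 -> V=10
t=1: input=2 -> V=0 FIRE
t=2: input=5 -> V=0 FIRE
t=3: input=3 -> V=0 FIRE
t=4: input=0 -> V=0
t=5: input=0 -> V=0
t=6: input=4 -> V=0 FIRE
t=7: input=0 -> V=0
t=8: input=0 -> V=0
t=9: input=0 -> V=0

Answer: 1 2 3 6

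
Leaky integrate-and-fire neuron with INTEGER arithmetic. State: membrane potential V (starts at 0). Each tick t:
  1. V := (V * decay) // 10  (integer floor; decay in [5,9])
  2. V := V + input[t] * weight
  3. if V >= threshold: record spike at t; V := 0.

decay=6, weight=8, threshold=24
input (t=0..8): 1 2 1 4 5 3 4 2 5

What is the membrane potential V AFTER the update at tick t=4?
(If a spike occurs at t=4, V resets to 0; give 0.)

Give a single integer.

t=0: input=1 -> V=8
t=1: input=2 -> V=20
t=2: input=1 -> V=20
t=3: input=4 -> V=0 FIRE
t=4: input=5 -> V=0 FIRE
t=5: input=3 -> V=0 FIRE
t=6: input=4 -> V=0 FIRE
t=7: input=2 -> V=16
t=8: input=5 -> V=0 FIRE

Answer: 0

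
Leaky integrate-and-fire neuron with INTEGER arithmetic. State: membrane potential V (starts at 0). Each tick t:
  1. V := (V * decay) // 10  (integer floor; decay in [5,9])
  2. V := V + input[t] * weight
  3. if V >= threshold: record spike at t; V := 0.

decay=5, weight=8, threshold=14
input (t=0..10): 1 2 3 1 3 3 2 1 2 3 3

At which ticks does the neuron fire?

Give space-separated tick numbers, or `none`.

t=0: input=1 -> V=8
t=1: input=2 -> V=0 FIRE
t=2: input=3 -> V=0 FIRE
t=3: input=1 -> V=8
t=4: input=3 -> V=0 FIRE
t=5: input=3 -> V=0 FIRE
t=6: input=2 -> V=0 FIRE
t=7: input=1 -> V=8
t=8: input=2 -> V=0 FIRE
t=9: input=3 -> V=0 FIRE
t=10: input=3 -> V=0 FIRE

Answer: 1 2 4 5 6 8 9 10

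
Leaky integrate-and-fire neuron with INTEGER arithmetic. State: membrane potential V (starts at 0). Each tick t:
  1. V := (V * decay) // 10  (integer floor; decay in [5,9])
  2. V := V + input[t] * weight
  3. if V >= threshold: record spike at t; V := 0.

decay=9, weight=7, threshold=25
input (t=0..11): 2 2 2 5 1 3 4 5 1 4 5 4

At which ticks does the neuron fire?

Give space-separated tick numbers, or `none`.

t=0: input=2 -> V=14
t=1: input=2 -> V=0 FIRE
t=2: input=2 -> V=14
t=3: input=5 -> V=0 FIRE
t=4: input=1 -> V=7
t=5: input=3 -> V=0 FIRE
t=6: input=4 -> V=0 FIRE
t=7: input=5 -> V=0 FIRE
t=8: input=1 -> V=7
t=9: input=4 -> V=0 FIRE
t=10: input=5 -> V=0 FIRE
t=11: input=4 -> V=0 FIRE

Answer: 1 3 5 6 7 9 10 11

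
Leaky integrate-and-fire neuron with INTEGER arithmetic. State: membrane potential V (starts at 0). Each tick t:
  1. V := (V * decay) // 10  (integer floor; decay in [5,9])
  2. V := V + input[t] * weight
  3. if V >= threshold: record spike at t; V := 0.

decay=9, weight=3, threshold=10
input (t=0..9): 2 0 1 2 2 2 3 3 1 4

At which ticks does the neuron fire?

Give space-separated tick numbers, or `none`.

t=0: input=2 -> V=6
t=1: input=0 -> V=5
t=2: input=1 -> V=7
t=3: input=2 -> V=0 FIRE
t=4: input=2 -> V=6
t=5: input=2 -> V=0 FIRE
t=6: input=3 -> V=9
t=7: input=3 -> V=0 FIRE
t=8: input=1 -> V=3
t=9: input=4 -> V=0 FIRE

Answer: 3 5 7 9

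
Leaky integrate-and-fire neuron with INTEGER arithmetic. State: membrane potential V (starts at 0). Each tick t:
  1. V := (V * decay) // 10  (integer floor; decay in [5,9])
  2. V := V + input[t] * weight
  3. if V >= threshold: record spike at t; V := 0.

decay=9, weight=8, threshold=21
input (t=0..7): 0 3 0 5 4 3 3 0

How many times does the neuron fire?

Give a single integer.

Answer: 5

Derivation:
t=0: input=0 -> V=0
t=1: input=3 -> V=0 FIRE
t=2: input=0 -> V=0
t=3: input=5 -> V=0 FIRE
t=4: input=4 -> V=0 FIRE
t=5: input=3 -> V=0 FIRE
t=6: input=3 -> V=0 FIRE
t=7: input=0 -> V=0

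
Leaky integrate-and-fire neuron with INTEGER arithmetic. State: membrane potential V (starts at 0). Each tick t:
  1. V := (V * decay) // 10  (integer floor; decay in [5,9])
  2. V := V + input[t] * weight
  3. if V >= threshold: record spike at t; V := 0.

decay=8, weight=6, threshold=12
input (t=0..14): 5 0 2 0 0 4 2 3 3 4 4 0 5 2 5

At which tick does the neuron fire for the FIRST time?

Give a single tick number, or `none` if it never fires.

t=0: input=5 -> V=0 FIRE
t=1: input=0 -> V=0
t=2: input=2 -> V=0 FIRE
t=3: input=0 -> V=0
t=4: input=0 -> V=0
t=5: input=4 -> V=0 FIRE
t=6: input=2 -> V=0 FIRE
t=7: input=3 -> V=0 FIRE
t=8: input=3 -> V=0 FIRE
t=9: input=4 -> V=0 FIRE
t=10: input=4 -> V=0 FIRE
t=11: input=0 -> V=0
t=12: input=5 -> V=0 FIRE
t=13: input=2 -> V=0 FIRE
t=14: input=5 -> V=0 FIRE

Answer: 0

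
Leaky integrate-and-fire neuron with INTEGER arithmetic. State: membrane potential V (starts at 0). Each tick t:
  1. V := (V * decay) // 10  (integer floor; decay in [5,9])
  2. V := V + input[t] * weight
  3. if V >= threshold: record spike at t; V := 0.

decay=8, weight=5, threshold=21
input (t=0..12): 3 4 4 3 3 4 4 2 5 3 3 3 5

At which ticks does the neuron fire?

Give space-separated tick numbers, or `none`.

t=0: input=3 -> V=15
t=1: input=4 -> V=0 FIRE
t=2: input=4 -> V=20
t=3: input=3 -> V=0 FIRE
t=4: input=3 -> V=15
t=5: input=4 -> V=0 FIRE
t=6: input=4 -> V=20
t=7: input=2 -> V=0 FIRE
t=8: input=5 -> V=0 FIRE
t=9: input=3 -> V=15
t=10: input=3 -> V=0 FIRE
t=11: input=3 -> V=15
t=12: input=5 -> V=0 FIRE

Answer: 1 3 5 7 8 10 12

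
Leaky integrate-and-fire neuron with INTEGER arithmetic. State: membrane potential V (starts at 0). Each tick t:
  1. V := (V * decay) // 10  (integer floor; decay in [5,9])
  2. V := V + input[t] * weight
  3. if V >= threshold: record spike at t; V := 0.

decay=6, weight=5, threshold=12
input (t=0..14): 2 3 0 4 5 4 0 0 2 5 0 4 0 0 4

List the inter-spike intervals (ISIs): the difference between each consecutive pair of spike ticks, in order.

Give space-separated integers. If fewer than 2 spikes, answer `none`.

Answer: 2 1 1 4 2 3

Derivation:
t=0: input=2 -> V=10
t=1: input=3 -> V=0 FIRE
t=2: input=0 -> V=0
t=3: input=4 -> V=0 FIRE
t=4: input=5 -> V=0 FIRE
t=5: input=4 -> V=0 FIRE
t=6: input=0 -> V=0
t=7: input=0 -> V=0
t=8: input=2 -> V=10
t=9: input=5 -> V=0 FIRE
t=10: input=0 -> V=0
t=11: input=4 -> V=0 FIRE
t=12: input=0 -> V=0
t=13: input=0 -> V=0
t=14: input=4 -> V=0 FIRE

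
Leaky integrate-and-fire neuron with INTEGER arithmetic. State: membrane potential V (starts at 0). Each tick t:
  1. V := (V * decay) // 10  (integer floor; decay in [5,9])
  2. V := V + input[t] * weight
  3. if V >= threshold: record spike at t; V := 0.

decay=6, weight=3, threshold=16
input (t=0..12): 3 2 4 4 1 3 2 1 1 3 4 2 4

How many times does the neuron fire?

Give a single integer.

t=0: input=3 -> V=9
t=1: input=2 -> V=11
t=2: input=4 -> V=0 FIRE
t=3: input=4 -> V=12
t=4: input=1 -> V=10
t=5: input=3 -> V=15
t=6: input=2 -> V=15
t=7: input=1 -> V=12
t=8: input=1 -> V=10
t=9: input=3 -> V=15
t=10: input=4 -> V=0 FIRE
t=11: input=2 -> V=6
t=12: input=4 -> V=15

Answer: 2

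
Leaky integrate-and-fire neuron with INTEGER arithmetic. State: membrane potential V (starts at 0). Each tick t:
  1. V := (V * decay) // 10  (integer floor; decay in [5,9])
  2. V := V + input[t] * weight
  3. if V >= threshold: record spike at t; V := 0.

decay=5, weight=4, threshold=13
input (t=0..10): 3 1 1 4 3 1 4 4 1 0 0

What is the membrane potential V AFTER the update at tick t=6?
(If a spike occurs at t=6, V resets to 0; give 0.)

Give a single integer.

Answer: 0

Derivation:
t=0: input=3 -> V=12
t=1: input=1 -> V=10
t=2: input=1 -> V=9
t=3: input=4 -> V=0 FIRE
t=4: input=3 -> V=12
t=5: input=1 -> V=10
t=6: input=4 -> V=0 FIRE
t=7: input=4 -> V=0 FIRE
t=8: input=1 -> V=4
t=9: input=0 -> V=2
t=10: input=0 -> V=1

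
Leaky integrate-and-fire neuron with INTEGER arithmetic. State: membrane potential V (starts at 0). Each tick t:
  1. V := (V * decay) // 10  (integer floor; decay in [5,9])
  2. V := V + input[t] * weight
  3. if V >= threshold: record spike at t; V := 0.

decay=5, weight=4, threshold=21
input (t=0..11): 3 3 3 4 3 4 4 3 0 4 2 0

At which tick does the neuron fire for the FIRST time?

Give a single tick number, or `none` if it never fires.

Answer: 2

Derivation:
t=0: input=3 -> V=12
t=1: input=3 -> V=18
t=2: input=3 -> V=0 FIRE
t=3: input=4 -> V=16
t=4: input=3 -> V=20
t=5: input=4 -> V=0 FIRE
t=6: input=4 -> V=16
t=7: input=3 -> V=20
t=8: input=0 -> V=10
t=9: input=4 -> V=0 FIRE
t=10: input=2 -> V=8
t=11: input=0 -> V=4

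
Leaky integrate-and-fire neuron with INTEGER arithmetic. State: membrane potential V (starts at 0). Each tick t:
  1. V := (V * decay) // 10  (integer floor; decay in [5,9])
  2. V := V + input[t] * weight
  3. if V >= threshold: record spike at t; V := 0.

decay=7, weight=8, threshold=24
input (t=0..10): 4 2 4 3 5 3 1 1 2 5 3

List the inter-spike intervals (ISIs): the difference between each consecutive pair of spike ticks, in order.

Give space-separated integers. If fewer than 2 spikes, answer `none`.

Answer: 2 1 1 1 3 1 1

Derivation:
t=0: input=4 -> V=0 FIRE
t=1: input=2 -> V=16
t=2: input=4 -> V=0 FIRE
t=3: input=3 -> V=0 FIRE
t=4: input=5 -> V=0 FIRE
t=5: input=3 -> V=0 FIRE
t=6: input=1 -> V=8
t=7: input=1 -> V=13
t=8: input=2 -> V=0 FIRE
t=9: input=5 -> V=0 FIRE
t=10: input=3 -> V=0 FIRE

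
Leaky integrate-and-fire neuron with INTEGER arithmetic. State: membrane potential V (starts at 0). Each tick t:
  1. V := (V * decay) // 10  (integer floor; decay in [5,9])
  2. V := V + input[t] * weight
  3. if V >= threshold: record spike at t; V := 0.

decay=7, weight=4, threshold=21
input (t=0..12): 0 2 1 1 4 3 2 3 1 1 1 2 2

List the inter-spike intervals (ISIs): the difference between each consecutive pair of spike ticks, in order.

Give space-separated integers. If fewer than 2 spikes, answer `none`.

t=0: input=0 -> V=0
t=1: input=2 -> V=8
t=2: input=1 -> V=9
t=3: input=1 -> V=10
t=4: input=4 -> V=0 FIRE
t=5: input=3 -> V=12
t=6: input=2 -> V=16
t=7: input=3 -> V=0 FIRE
t=8: input=1 -> V=4
t=9: input=1 -> V=6
t=10: input=1 -> V=8
t=11: input=2 -> V=13
t=12: input=2 -> V=17

Answer: 3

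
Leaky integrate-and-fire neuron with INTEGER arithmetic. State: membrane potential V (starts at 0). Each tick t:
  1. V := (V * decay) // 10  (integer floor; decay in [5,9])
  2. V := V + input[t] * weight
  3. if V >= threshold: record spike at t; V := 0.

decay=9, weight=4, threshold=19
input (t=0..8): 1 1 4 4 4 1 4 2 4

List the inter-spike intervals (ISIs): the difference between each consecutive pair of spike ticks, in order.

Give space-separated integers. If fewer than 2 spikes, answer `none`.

Answer: 2 2 2

Derivation:
t=0: input=1 -> V=4
t=1: input=1 -> V=7
t=2: input=4 -> V=0 FIRE
t=3: input=4 -> V=16
t=4: input=4 -> V=0 FIRE
t=5: input=1 -> V=4
t=6: input=4 -> V=0 FIRE
t=7: input=2 -> V=8
t=8: input=4 -> V=0 FIRE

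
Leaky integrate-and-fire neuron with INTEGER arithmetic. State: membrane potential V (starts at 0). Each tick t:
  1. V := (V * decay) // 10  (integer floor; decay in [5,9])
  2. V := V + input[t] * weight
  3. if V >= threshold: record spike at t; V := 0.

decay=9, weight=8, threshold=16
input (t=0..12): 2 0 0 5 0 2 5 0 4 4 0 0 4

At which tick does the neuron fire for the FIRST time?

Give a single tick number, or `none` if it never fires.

t=0: input=2 -> V=0 FIRE
t=1: input=0 -> V=0
t=2: input=0 -> V=0
t=3: input=5 -> V=0 FIRE
t=4: input=0 -> V=0
t=5: input=2 -> V=0 FIRE
t=6: input=5 -> V=0 FIRE
t=7: input=0 -> V=0
t=8: input=4 -> V=0 FIRE
t=9: input=4 -> V=0 FIRE
t=10: input=0 -> V=0
t=11: input=0 -> V=0
t=12: input=4 -> V=0 FIRE

Answer: 0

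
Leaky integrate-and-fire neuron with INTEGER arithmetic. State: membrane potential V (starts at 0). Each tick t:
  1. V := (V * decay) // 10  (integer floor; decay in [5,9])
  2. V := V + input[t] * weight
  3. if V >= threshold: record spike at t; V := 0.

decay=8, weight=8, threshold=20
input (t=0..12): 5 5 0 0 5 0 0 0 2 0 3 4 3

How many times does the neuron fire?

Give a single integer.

t=0: input=5 -> V=0 FIRE
t=1: input=5 -> V=0 FIRE
t=2: input=0 -> V=0
t=3: input=0 -> V=0
t=4: input=5 -> V=0 FIRE
t=5: input=0 -> V=0
t=6: input=0 -> V=0
t=7: input=0 -> V=0
t=8: input=2 -> V=16
t=9: input=0 -> V=12
t=10: input=3 -> V=0 FIRE
t=11: input=4 -> V=0 FIRE
t=12: input=3 -> V=0 FIRE

Answer: 6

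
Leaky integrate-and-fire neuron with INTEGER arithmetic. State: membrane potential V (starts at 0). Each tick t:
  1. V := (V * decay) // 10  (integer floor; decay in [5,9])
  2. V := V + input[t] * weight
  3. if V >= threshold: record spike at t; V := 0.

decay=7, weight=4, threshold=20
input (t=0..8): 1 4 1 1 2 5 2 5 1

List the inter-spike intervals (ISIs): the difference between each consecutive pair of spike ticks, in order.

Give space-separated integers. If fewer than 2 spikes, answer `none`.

Answer: 2

Derivation:
t=0: input=1 -> V=4
t=1: input=4 -> V=18
t=2: input=1 -> V=16
t=3: input=1 -> V=15
t=4: input=2 -> V=18
t=5: input=5 -> V=0 FIRE
t=6: input=2 -> V=8
t=7: input=5 -> V=0 FIRE
t=8: input=1 -> V=4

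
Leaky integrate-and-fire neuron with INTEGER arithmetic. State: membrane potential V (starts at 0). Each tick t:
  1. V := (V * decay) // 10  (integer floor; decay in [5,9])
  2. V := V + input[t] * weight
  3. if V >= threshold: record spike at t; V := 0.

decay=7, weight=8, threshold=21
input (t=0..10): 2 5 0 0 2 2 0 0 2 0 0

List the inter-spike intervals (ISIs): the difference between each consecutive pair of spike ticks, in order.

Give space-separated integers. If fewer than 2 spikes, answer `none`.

Answer: 4

Derivation:
t=0: input=2 -> V=16
t=1: input=5 -> V=0 FIRE
t=2: input=0 -> V=0
t=3: input=0 -> V=0
t=4: input=2 -> V=16
t=5: input=2 -> V=0 FIRE
t=6: input=0 -> V=0
t=7: input=0 -> V=0
t=8: input=2 -> V=16
t=9: input=0 -> V=11
t=10: input=0 -> V=7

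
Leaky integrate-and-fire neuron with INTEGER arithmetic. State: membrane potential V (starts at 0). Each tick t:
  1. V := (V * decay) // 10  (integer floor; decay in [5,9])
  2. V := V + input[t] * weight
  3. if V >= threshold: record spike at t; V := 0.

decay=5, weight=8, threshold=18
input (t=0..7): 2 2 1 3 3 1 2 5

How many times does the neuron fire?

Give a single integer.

Answer: 5

Derivation:
t=0: input=2 -> V=16
t=1: input=2 -> V=0 FIRE
t=2: input=1 -> V=8
t=3: input=3 -> V=0 FIRE
t=4: input=3 -> V=0 FIRE
t=5: input=1 -> V=8
t=6: input=2 -> V=0 FIRE
t=7: input=5 -> V=0 FIRE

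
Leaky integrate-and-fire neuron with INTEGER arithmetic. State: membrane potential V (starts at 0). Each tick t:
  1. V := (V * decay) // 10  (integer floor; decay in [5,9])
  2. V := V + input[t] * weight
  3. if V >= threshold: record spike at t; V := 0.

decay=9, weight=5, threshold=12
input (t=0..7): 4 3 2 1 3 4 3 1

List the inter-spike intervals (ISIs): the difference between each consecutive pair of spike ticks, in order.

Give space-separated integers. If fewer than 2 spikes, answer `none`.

Answer: 1 2 1 1 1

Derivation:
t=0: input=4 -> V=0 FIRE
t=1: input=3 -> V=0 FIRE
t=2: input=2 -> V=10
t=3: input=1 -> V=0 FIRE
t=4: input=3 -> V=0 FIRE
t=5: input=4 -> V=0 FIRE
t=6: input=3 -> V=0 FIRE
t=7: input=1 -> V=5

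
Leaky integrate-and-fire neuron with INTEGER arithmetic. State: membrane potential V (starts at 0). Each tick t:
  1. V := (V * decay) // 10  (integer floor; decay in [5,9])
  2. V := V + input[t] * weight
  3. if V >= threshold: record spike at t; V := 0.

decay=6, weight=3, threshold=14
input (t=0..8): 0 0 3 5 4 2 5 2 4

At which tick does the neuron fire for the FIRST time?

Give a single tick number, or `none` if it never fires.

t=0: input=0 -> V=0
t=1: input=0 -> V=0
t=2: input=3 -> V=9
t=3: input=5 -> V=0 FIRE
t=4: input=4 -> V=12
t=5: input=2 -> V=13
t=6: input=5 -> V=0 FIRE
t=7: input=2 -> V=6
t=8: input=4 -> V=0 FIRE

Answer: 3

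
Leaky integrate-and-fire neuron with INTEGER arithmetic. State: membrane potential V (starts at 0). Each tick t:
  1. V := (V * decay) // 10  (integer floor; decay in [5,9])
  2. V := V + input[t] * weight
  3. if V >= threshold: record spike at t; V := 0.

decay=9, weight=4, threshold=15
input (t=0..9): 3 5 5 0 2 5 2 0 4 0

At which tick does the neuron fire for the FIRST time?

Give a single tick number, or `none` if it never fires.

Answer: 1

Derivation:
t=0: input=3 -> V=12
t=1: input=5 -> V=0 FIRE
t=2: input=5 -> V=0 FIRE
t=3: input=0 -> V=0
t=4: input=2 -> V=8
t=5: input=5 -> V=0 FIRE
t=6: input=2 -> V=8
t=7: input=0 -> V=7
t=8: input=4 -> V=0 FIRE
t=9: input=0 -> V=0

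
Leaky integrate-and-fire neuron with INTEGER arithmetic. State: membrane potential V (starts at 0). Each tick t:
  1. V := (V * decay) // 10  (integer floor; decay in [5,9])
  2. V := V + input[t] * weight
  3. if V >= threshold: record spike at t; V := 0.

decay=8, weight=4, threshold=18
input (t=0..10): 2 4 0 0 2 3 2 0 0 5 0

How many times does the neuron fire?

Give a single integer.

Answer: 3

Derivation:
t=0: input=2 -> V=8
t=1: input=4 -> V=0 FIRE
t=2: input=0 -> V=0
t=3: input=0 -> V=0
t=4: input=2 -> V=8
t=5: input=3 -> V=0 FIRE
t=6: input=2 -> V=8
t=7: input=0 -> V=6
t=8: input=0 -> V=4
t=9: input=5 -> V=0 FIRE
t=10: input=0 -> V=0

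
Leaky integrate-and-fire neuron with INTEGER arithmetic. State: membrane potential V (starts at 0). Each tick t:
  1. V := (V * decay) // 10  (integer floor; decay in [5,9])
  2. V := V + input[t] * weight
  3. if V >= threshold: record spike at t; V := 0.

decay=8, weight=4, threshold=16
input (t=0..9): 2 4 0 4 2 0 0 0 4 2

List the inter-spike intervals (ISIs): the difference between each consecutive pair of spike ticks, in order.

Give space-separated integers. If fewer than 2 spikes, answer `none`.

t=0: input=2 -> V=8
t=1: input=4 -> V=0 FIRE
t=2: input=0 -> V=0
t=3: input=4 -> V=0 FIRE
t=4: input=2 -> V=8
t=5: input=0 -> V=6
t=6: input=0 -> V=4
t=7: input=0 -> V=3
t=8: input=4 -> V=0 FIRE
t=9: input=2 -> V=8

Answer: 2 5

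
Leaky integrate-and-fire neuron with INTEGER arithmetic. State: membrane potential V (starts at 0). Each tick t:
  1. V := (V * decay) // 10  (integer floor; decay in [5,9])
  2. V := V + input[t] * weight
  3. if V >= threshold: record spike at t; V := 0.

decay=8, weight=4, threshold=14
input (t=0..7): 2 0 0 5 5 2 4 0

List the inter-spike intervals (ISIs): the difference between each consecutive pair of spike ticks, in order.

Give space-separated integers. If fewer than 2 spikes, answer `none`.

Answer: 1 2

Derivation:
t=0: input=2 -> V=8
t=1: input=0 -> V=6
t=2: input=0 -> V=4
t=3: input=5 -> V=0 FIRE
t=4: input=5 -> V=0 FIRE
t=5: input=2 -> V=8
t=6: input=4 -> V=0 FIRE
t=7: input=0 -> V=0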